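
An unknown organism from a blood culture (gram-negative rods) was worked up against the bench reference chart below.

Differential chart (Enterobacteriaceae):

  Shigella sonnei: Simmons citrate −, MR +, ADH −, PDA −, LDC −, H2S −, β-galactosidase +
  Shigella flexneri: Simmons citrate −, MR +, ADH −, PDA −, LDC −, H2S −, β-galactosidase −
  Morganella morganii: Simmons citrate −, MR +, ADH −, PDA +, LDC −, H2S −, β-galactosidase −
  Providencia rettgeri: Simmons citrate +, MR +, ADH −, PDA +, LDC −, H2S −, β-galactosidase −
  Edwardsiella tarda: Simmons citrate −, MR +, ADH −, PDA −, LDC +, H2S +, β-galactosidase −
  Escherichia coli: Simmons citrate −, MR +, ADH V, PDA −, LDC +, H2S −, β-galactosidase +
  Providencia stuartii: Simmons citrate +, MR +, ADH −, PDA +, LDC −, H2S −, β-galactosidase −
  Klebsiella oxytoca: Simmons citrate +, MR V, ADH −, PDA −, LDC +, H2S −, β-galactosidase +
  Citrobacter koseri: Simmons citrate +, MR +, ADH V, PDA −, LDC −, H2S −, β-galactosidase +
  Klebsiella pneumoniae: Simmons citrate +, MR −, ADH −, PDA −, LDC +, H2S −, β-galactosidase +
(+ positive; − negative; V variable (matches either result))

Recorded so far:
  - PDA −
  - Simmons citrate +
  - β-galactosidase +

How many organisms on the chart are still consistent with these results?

3

β-galactosidase +: excludes 5 organisms — 5 left.
PDA −: all 5 remaining candidates are consistent.
Simmons citrate +: excludes Shigella sonnei, Escherichia coli — 3 left.
Still consistent: Citrobacter koseri, Klebsiella oxytoca, Klebsiella pneumoniae.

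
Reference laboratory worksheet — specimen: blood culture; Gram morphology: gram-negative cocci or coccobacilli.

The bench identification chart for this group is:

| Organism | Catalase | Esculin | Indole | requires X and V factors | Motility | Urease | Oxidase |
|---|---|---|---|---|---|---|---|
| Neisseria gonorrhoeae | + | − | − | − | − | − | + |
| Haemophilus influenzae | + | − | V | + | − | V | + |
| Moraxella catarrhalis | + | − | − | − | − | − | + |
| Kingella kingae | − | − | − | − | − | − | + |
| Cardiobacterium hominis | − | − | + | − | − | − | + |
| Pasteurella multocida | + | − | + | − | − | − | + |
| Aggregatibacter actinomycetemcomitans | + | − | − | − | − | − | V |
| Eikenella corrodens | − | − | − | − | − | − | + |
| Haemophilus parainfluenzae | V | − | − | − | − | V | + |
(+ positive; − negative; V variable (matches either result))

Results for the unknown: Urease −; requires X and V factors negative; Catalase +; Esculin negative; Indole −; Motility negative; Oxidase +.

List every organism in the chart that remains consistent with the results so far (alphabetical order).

Motility −: all 9 remaining candidates are consistent.
Indole −: excludes Cardiobacterium hominis, Pasteurella multocida — 7 left.
Catalase +: excludes Kingella kingae, Eikenella corrodens — 5 left.
Urease −: all 5 remaining candidates are consistent.
Esculin −: all 5 remaining candidates are consistent.
requires X and V factors −: excludes Haemophilus influenzae — 4 left.
Oxidase +: all 4 remaining candidates are consistent.

Aggregatibacter actinomycetemcomitans, Haemophilus parainfluenzae, Moraxella catarrhalis, Neisseria gonorrhoeae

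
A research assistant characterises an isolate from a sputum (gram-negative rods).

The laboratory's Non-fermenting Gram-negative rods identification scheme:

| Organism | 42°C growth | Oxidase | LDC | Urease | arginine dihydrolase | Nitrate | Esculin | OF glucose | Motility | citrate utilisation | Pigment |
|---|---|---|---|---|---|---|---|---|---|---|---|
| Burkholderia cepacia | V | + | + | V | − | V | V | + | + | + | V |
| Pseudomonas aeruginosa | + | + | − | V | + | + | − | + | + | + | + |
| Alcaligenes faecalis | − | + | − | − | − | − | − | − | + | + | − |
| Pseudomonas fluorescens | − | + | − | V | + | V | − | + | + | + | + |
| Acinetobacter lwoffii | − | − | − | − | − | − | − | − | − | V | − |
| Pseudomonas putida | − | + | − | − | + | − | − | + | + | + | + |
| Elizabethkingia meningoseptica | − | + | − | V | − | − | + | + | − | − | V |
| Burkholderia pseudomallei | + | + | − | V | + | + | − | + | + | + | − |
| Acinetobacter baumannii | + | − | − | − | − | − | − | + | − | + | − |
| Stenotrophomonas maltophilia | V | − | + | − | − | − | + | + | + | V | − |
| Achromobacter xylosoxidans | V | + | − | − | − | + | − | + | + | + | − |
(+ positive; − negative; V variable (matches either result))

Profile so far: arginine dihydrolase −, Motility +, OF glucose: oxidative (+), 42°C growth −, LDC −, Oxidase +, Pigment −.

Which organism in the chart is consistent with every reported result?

Achromobacter xylosoxidans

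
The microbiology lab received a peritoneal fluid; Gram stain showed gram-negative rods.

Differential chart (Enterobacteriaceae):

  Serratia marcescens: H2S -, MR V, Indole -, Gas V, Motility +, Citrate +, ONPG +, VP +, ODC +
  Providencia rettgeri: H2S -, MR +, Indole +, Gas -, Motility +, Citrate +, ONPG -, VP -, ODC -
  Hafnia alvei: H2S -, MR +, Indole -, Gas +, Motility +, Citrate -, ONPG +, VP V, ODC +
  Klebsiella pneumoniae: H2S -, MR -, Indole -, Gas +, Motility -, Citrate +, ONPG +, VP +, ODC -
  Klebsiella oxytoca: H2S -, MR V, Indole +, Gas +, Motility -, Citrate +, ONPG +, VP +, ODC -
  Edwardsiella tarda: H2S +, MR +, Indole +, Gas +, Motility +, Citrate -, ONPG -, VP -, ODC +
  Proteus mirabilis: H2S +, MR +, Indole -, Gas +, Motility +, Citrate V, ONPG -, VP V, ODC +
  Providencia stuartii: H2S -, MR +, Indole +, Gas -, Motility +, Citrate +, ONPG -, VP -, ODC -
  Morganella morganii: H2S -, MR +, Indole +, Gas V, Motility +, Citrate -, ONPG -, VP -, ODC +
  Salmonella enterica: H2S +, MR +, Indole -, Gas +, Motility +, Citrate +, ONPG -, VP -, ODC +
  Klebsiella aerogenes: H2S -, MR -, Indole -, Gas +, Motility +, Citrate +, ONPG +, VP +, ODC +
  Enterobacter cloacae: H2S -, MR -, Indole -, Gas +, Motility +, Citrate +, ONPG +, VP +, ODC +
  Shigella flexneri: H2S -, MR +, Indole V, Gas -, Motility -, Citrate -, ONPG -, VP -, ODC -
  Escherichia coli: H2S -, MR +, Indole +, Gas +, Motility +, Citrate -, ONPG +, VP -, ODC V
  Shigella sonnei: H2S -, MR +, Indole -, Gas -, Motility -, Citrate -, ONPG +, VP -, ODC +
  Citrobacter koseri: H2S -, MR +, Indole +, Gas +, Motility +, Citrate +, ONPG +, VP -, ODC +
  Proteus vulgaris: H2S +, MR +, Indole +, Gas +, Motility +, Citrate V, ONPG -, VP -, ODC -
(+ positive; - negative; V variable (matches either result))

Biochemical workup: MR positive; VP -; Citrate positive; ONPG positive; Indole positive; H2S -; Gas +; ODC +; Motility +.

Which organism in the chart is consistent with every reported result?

Citrobacter koseri

VP -: excludes 5 organisms — 12 left.
ODC +: excludes Providencia rettgeri, Providencia stuartii, Shigella flexneri, Proteus vulgaris — 8 left.
H2S -: excludes Edwardsiella tarda, Proteus mirabilis, Salmonella enterica — 5 left.
ONPG +: excludes Morganella morganii — 4 left.
MR +: all 4 remaining candidates are consistent.
Citrate +: excludes Hafnia alvei, Escherichia coli, Shigella sonnei — 1 left.
Indole +: the one remaining candidate is consistent.
Gas +: the one remaining candidate is consistent.
Motility +: the one remaining candidate is consistent.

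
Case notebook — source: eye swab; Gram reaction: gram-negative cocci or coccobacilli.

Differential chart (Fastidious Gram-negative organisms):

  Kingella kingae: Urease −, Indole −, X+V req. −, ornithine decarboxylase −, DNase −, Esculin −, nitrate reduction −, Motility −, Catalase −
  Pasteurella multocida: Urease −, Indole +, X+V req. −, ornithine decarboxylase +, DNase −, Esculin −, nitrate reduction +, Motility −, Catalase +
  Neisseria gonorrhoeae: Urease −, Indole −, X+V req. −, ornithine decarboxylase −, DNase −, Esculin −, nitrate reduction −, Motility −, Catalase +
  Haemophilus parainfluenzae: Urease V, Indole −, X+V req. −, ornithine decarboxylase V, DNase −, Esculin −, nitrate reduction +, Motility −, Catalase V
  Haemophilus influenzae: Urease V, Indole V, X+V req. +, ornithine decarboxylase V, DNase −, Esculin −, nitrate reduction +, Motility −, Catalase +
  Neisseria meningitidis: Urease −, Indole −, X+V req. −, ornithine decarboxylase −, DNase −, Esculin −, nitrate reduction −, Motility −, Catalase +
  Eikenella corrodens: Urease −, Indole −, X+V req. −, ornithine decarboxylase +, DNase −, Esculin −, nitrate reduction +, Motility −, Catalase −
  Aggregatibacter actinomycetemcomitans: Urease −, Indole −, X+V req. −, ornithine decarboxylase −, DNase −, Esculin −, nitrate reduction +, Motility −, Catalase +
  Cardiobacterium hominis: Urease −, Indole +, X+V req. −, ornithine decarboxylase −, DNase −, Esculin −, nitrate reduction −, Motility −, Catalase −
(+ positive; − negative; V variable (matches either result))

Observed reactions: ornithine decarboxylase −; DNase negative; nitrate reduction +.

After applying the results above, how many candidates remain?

ornithine decarboxylase −: excludes Pasteurella multocida, Eikenella corrodens — 7 left.
DNase −: all 7 remaining candidates are consistent.
nitrate reduction +: excludes Kingella kingae, Neisseria gonorrhoeae, Neisseria meningitidis, Cardiobacterium hominis — 3 left.
Still consistent: Aggregatibacter actinomycetemcomitans, Haemophilus influenzae, Haemophilus parainfluenzae.

3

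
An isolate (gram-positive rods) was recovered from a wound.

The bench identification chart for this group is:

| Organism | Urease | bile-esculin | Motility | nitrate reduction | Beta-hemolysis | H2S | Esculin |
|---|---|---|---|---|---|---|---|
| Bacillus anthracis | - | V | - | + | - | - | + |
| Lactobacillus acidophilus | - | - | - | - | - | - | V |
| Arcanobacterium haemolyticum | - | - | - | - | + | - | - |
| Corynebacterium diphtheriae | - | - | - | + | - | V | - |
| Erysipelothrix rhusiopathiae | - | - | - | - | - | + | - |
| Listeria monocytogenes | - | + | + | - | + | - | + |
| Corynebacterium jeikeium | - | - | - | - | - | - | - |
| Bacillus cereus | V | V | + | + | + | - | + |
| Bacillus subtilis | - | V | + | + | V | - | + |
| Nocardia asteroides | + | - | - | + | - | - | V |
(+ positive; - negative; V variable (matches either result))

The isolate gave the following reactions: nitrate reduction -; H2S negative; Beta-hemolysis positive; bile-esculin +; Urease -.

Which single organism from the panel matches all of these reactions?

Beta-hemolysis +: excludes 6 organisms — 4 left.
bile-esculin +: excludes Arcanobacterium haemolyticum — 3 left.
nitrate reduction -: excludes Bacillus cereus, Bacillus subtilis — 1 left.
H2S -: the one remaining candidate is consistent.
Urease -: the one remaining candidate is consistent.

Listeria monocytogenes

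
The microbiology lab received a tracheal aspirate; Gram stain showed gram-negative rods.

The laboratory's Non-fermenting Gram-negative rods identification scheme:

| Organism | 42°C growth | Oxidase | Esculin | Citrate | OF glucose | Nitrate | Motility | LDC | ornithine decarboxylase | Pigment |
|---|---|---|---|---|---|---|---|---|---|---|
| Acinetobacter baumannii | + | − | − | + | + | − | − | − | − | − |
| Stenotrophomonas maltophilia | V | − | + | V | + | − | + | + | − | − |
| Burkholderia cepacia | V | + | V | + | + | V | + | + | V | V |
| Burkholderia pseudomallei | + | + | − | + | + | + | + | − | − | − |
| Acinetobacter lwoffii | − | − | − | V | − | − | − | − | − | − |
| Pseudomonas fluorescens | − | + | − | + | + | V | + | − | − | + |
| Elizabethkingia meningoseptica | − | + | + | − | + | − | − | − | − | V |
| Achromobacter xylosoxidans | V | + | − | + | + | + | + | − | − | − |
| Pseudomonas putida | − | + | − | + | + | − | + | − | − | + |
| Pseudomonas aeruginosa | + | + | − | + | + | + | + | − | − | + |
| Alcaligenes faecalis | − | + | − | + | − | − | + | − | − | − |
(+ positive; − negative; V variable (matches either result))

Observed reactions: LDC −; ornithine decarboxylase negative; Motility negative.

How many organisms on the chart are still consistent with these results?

3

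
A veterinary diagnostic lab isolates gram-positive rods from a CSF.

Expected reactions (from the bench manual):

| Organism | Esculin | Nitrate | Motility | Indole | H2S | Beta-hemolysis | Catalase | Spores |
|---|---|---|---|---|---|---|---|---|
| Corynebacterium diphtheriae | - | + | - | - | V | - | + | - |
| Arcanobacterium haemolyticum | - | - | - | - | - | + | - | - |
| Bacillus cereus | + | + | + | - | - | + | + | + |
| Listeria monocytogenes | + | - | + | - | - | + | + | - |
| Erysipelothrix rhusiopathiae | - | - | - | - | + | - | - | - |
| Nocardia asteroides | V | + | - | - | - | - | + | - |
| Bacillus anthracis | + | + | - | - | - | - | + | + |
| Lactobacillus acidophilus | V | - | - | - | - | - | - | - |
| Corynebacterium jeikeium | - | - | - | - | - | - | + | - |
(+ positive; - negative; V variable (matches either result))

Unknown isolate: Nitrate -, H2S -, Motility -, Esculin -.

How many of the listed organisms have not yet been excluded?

Motility -: excludes Bacillus cereus, Listeria monocytogenes — 7 left.
Esculin -: excludes Bacillus anthracis — 6 left.
H2S -: excludes Erysipelothrix rhusiopathiae — 5 left.
Nitrate -: excludes Corynebacterium diphtheriae, Nocardia asteroides — 3 left.
Still consistent: Arcanobacterium haemolyticum, Corynebacterium jeikeium, Lactobacillus acidophilus.

3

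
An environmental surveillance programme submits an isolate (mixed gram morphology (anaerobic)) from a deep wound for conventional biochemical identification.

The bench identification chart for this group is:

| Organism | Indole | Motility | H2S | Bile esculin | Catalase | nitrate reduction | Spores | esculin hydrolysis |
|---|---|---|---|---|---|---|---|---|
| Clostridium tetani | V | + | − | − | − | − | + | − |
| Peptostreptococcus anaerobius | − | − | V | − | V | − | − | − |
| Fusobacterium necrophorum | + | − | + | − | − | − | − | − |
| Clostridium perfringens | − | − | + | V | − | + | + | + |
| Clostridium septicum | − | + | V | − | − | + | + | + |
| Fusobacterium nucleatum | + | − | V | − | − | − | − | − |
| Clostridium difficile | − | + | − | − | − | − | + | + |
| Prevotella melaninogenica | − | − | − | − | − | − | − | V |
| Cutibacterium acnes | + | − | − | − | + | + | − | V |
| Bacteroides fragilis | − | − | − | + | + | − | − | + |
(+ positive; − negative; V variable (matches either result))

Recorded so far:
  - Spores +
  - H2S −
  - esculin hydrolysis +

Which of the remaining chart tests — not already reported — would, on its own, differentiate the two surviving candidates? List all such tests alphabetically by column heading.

Spores +: excludes 6 organisms — 4 left.
H2S −: excludes Clostridium perfringens — 3 left.
esculin hydrolysis +: excludes Clostridium tetani — 2 left.
Two candidates remain: Clostridium difficile and Clostridium septicum.
  Indole: − vs − — same for both, does not separate.
  Motility: + vs + — same for both, does not separate.
  Bile esculin: − vs − — same for both, does not separate.
  Catalase: − vs − — same for both, does not separate.
  nitrate reduction: Clostridium difficile −, Clostridium septicum + — discriminates.

nitrate reduction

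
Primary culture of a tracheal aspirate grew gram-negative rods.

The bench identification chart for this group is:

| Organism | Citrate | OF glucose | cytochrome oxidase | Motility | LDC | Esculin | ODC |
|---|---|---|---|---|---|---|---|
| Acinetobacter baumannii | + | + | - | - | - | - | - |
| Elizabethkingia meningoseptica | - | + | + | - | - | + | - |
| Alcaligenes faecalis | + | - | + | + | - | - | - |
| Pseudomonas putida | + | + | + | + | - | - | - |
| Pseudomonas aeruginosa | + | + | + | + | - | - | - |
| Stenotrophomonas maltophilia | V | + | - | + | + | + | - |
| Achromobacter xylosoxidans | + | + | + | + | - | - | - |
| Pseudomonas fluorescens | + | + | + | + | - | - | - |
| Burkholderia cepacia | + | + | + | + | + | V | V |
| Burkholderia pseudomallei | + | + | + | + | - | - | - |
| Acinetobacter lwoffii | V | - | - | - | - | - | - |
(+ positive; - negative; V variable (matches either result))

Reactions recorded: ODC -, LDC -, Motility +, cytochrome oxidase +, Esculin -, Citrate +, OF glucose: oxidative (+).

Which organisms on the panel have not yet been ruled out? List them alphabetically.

Achromobacter xylosoxidans, Burkholderia pseudomallei, Pseudomonas aeruginosa, Pseudomonas fluorescens, Pseudomonas putida

Citrate +: excludes Elizabethkingia meningoseptica — 10 left.
Motility +: excludes Acinetobacter baumannii, Acinetobacter lwoffii — 8 left.
OF glucose +: excludes Alcaligenes faecalis — 7 left.
ODC -: all 7 remaining candidates are consistent.
LDC -: excludes Stenotrophomonas maltophilia, Burkholderia cepacia — 5 left.
Esculin -: all 5 remaining candidates are consistent.
cytochrome oxidase +: all 5 remaining candidates are consistent.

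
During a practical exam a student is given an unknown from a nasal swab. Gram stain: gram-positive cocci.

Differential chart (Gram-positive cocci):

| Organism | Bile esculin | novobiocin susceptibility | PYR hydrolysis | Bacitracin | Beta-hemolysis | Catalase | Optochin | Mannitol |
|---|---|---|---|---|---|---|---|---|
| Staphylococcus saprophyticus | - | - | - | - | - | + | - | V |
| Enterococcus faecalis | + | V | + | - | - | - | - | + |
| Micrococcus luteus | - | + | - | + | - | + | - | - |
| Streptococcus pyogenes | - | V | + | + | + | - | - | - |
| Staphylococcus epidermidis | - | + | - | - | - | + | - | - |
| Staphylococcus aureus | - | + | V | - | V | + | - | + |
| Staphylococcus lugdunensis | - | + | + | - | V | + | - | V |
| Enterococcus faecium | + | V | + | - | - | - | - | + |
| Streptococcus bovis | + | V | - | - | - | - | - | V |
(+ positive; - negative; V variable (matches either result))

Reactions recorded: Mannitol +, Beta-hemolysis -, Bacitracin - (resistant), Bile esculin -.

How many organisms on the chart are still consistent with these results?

Bile esculin -: excludes Enterococcus faecalis, Enterococcus faecium, Streptococcus bovis — 6 left.
Bacitracin -: excludes Micrococcus luteus, Streptococcus pyogenes — 4 left.
Beta-hemolysis -: all 4 remaining candidates are consistent.
Mannitol +: excludes Staphylococcus epidermidis — 3 left.
Still consistent: Staphylococcus aureus, Staphylococcus lugdunensis, Staphylococcus saprophyticus.

3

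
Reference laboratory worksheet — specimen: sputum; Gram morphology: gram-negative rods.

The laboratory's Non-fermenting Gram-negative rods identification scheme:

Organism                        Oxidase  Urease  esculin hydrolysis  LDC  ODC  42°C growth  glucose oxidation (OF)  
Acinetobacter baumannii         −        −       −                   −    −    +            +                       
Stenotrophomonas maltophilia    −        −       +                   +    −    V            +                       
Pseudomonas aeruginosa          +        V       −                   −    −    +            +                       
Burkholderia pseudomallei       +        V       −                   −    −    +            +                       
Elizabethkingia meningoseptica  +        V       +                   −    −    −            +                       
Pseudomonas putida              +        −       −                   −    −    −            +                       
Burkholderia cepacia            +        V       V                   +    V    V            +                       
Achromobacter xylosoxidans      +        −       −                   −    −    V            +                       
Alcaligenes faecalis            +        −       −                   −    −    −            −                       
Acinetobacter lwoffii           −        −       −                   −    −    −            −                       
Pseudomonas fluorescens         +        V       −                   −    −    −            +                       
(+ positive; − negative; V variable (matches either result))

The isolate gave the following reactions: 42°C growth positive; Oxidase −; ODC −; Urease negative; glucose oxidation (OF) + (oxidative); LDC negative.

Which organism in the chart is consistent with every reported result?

Acinetobacter baumannii

ODC −: all 11 remaining candidates are consistent.
Urease −: all 11 remaining candidates are consistent.
LDC −: excludes Stenotrophomonas maltophilia, Burkholderia cepacia — 9 left.
Oxidase −: excludes 7 organisms — 2 left.
glucose oxidation (OF) +: excludes Acinetobacter lwoffii — 1 left.
42°C growth +: the one remaining candidate is consistent.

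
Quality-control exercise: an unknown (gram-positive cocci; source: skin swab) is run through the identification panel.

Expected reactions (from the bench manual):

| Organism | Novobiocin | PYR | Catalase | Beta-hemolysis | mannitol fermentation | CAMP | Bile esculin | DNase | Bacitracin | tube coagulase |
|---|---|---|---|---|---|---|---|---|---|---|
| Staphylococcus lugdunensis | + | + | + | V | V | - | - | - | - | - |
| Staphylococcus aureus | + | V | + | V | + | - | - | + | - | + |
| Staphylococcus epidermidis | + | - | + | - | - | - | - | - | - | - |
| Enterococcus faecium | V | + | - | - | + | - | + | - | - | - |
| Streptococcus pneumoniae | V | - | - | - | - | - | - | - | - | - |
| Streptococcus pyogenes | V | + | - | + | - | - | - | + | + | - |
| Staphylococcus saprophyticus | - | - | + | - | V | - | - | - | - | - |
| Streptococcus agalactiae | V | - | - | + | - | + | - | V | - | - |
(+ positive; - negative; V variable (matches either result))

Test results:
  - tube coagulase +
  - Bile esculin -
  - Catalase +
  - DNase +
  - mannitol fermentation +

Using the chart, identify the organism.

DNase +: excludes 5 organisms — 3 left.
mannitol fermentation +: excludes Streptococcus pyogenes, Streptococcus agalactiae — 1 left.
Catalase +: the one remaining candidate is consistent.
tube coagulase +: the one remaining candidate is consistent.
Bile esculin -: the one remaining candidate is consistent.

Staphylococcus aureus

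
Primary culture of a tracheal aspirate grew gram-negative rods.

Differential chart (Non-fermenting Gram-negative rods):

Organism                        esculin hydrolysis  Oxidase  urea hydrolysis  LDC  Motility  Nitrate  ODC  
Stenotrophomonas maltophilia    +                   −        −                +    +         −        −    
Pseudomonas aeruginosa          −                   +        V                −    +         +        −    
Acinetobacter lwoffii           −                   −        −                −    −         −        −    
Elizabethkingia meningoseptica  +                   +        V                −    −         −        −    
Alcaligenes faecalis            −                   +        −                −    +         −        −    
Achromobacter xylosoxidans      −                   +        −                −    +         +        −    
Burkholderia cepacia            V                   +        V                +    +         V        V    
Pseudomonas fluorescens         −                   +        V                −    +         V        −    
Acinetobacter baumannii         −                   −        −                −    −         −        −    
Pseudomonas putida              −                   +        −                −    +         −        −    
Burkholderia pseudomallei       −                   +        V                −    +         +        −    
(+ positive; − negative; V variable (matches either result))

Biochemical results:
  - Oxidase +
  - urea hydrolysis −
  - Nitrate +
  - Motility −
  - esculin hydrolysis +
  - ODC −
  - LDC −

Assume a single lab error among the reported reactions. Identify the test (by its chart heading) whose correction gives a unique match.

Nitrate

As reported, no row in the chart matches all 7 reactions.
Reversing Motility → still no organism matches.
Reversing Nitrate (to −) → unique match: Elizabethkingia meningoseptica.
Reversing urea hydrolysis → still no organism matches.
Reversing ODC → still no organism matches.
Reversing esculin hydrolysis → still no organism matches.
Reversing LDC → still no organism matches.
Reversing Oxidase → still no organism matches.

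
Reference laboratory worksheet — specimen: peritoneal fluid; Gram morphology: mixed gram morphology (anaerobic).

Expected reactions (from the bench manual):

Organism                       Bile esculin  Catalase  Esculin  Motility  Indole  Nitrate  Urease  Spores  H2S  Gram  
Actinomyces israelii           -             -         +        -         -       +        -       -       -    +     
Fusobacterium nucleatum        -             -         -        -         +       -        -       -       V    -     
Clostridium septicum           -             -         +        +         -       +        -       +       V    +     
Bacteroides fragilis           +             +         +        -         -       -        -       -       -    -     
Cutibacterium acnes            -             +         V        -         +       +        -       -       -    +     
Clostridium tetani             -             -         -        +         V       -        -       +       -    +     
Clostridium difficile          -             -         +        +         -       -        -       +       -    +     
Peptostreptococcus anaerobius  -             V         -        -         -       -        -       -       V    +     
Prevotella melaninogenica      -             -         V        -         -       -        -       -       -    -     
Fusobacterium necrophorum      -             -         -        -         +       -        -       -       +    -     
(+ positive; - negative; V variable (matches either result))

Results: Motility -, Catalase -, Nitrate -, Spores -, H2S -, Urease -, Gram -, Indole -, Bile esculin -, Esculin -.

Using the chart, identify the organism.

Prevotella melaninogenica

H2S -: excludes Fusobacterium necrophorum — 9 left.
Urease -: all 9 remaining candidates are consistent.
Esculin -: excludes Actinomyces israelii, Clostridium septicum, Bacteroides fragilis, Clostridium difficile — 5 left.
Catalase -: excludes Cutibacterium acnes — 4 left.
Nitrate -: all 4 remaining candidates are consistent.
Motility -: excludes Clostridium tetani — 3 left.
Spores -: all 3 remaining candidates are consistent.
Indole -: excludes Fusobacterium nucleatum — 2 left.
Gram -: excludes Peptostreptococcus anaerobius — 1 left.
Bile esculin -: the one remaining candidate is consistent.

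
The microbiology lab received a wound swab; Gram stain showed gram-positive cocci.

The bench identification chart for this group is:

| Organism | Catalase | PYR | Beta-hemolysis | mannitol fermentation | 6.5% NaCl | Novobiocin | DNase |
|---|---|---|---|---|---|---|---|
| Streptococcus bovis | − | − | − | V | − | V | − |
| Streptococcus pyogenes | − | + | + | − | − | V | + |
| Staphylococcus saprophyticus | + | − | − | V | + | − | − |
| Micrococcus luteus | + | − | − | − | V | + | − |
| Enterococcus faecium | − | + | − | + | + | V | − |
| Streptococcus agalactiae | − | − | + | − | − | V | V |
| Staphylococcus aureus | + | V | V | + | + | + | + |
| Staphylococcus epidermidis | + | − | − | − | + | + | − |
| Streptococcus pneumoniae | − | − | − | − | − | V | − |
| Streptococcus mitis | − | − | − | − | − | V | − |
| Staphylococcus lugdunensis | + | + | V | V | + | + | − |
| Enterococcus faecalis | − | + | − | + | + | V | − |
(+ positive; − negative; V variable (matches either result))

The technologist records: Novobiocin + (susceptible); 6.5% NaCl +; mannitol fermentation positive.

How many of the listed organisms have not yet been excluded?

mannitol fermentation +: excludes 6 organisms — 6 left.
6.5% NaCl +: excludes Streptococcus bovis — 5 left.
Novobiocin +: excludes Staphylococcus saprophyticus — 4 left.
Still consistent: Enterococcus faecalis, Enterococcus faecium, Staphylococcus aureus, Staphylococcus lugdunensis.

4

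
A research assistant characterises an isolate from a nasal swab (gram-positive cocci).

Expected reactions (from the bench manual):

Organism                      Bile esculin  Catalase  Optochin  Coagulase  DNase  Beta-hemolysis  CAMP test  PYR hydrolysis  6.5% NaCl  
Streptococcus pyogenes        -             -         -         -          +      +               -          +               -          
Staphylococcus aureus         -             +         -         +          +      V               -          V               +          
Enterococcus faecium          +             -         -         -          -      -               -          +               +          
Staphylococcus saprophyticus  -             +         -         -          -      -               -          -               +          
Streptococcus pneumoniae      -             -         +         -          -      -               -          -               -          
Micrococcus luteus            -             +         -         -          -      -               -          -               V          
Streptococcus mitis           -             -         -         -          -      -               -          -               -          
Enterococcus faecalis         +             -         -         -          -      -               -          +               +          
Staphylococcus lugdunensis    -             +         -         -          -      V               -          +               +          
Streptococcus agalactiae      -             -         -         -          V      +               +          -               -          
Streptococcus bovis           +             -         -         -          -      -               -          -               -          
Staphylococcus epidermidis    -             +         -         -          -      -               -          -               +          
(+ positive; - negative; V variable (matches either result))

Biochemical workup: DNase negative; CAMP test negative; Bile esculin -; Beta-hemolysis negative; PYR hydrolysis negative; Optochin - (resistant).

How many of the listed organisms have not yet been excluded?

4

Beta-hemolysis -: excludes Streptococcus pyogenes, Streptococcus agalactiae — 10 left.
Bile esculin -: excludes Enterococcus faecium, Enterococcus faecalis, Streptococcus bovis — 7 left.
CAMP test -: all 7 remaining candidates are consistent.
PYR hydrolysis -: excludes Staphylococcus lugdunensis — 6 left.
DNase -: excludes Staphylococcus aureus — 5 left.
Optochin -: excludes Streptococcus pneumoniae — 4 left.
Still consistent: Micrococcus luteus, Staphylococcus epidermidis, Staphylococcus saprophyticus, Streptococcus mitis.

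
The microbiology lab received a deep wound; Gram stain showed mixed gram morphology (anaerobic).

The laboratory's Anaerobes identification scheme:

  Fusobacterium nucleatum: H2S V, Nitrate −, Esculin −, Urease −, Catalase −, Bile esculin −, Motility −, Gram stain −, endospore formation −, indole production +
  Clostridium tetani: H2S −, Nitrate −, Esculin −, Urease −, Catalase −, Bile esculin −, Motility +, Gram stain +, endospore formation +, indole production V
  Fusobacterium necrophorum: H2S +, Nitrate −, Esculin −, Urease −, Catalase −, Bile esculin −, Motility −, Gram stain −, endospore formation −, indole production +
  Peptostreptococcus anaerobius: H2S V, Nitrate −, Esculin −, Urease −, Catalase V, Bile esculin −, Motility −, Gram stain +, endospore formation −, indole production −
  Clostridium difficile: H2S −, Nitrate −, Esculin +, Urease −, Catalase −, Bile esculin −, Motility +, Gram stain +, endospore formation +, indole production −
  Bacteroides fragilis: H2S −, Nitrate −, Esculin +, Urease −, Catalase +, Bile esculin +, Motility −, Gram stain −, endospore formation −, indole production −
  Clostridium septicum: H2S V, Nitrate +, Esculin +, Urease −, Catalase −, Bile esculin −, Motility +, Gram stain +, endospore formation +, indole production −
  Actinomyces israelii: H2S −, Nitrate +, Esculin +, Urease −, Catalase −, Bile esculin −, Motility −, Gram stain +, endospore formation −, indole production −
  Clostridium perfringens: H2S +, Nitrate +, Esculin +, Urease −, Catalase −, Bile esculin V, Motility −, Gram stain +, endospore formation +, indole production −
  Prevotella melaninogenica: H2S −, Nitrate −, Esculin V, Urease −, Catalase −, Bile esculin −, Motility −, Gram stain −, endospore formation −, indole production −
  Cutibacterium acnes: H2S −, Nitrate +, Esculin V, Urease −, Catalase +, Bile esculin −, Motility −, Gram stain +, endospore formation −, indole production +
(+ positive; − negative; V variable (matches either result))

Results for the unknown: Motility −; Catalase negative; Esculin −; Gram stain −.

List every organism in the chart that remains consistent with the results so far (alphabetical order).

Esculin −: excludes 5 organisms — 6 left.
Motility −: excludes Clostridium tetani — 5 left.
Catalase −: excludes Cutibacterium acnes — 4 left.
Gram stain −: excludes Peptostreptococcus anaerobius — 3 left.

Fusobacterium necrophorum, Fusobacterium nucleatum, Prevotella melaninogenica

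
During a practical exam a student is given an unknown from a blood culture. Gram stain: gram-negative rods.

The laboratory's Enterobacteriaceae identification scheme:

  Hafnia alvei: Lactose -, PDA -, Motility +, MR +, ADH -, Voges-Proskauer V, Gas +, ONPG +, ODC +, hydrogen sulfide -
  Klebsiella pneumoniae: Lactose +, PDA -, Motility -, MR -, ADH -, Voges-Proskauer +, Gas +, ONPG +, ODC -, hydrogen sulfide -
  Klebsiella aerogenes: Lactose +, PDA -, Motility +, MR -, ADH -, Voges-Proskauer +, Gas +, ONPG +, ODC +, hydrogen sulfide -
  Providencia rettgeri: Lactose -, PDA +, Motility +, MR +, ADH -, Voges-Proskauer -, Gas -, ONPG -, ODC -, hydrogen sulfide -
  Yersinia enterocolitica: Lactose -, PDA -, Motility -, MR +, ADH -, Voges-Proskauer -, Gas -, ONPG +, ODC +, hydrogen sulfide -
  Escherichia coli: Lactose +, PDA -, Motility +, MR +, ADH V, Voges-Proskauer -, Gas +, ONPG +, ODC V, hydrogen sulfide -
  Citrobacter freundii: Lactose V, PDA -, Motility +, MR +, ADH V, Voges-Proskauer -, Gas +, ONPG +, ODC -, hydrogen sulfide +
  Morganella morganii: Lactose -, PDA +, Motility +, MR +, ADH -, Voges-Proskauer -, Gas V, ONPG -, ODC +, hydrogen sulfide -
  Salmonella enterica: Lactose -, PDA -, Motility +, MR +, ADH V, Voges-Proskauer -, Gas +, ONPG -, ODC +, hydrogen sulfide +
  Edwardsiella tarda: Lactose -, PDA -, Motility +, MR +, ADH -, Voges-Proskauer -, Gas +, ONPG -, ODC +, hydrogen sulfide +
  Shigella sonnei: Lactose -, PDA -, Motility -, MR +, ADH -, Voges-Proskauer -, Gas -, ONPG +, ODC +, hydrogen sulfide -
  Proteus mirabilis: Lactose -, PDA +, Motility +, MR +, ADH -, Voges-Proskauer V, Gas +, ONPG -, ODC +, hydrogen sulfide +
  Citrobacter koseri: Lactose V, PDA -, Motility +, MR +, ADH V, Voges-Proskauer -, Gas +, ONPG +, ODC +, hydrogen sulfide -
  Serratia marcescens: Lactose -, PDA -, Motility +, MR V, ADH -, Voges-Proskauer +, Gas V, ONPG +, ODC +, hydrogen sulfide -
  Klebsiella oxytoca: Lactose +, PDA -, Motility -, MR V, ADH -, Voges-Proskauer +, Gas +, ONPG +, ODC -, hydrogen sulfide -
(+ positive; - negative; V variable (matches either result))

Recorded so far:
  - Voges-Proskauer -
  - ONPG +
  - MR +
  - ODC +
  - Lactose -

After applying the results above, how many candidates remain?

MR +: excludes Klebsiella pneumoniae, Klebsiella aerogenes — 13 left.
Voges-Proskauer -: excludes Serratia marcescens, Klebsiella oxytoca — 11 left.
ODC +: excludes Providencia rettgeri, Citrobacter freundii — 9 left.
ONPG +: excludes Morganella morganii, Salmonella enterica, Edwardsiella tarda, Proteus mirabilis — 5 left.
Lactose -: excludes Escherichia coli — 4 left.
Still consistent: Citrobacter koseri, Hafnia alvei, Shigella sonnei, Yersinia enterocolitica.

4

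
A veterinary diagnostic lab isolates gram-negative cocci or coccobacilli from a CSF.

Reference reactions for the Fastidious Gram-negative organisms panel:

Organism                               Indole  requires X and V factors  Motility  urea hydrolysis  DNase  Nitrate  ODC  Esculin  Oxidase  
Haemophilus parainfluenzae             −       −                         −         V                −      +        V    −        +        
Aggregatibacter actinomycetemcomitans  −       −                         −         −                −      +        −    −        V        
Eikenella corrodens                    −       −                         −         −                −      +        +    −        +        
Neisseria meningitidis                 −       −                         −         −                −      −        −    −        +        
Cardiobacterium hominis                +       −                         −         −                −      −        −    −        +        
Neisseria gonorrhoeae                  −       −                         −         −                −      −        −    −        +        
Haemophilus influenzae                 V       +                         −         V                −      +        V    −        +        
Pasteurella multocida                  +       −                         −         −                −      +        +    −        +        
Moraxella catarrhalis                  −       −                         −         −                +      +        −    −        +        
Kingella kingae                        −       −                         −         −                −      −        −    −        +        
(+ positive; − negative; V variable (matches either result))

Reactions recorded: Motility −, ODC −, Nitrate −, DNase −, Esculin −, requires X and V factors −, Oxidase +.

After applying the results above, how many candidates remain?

DNase −: excludes Moraxella catarrhalis — 9 left.
Motility −: all 9 remaining candidates are consistent.
Oxidase +: all 9 remaining candidates are consistent.
Esculin −: all 9 remaining candidates are consistent.
ODC −: excludes Eikenella corrodens, Pasteurella multocida — 7 left.
requires X and V factors −: excludes Haemophilus influenzae — 6 left.
Nitrate −: excludes Haemophilus parainfluenzae, Aggregatibacter actinomycetemcomitans — 4 left.
Still consistent: Cardiobacterium hominis, Kingella kingae, Neisseria gonorrhoeae, Neisseria meningitidis.

4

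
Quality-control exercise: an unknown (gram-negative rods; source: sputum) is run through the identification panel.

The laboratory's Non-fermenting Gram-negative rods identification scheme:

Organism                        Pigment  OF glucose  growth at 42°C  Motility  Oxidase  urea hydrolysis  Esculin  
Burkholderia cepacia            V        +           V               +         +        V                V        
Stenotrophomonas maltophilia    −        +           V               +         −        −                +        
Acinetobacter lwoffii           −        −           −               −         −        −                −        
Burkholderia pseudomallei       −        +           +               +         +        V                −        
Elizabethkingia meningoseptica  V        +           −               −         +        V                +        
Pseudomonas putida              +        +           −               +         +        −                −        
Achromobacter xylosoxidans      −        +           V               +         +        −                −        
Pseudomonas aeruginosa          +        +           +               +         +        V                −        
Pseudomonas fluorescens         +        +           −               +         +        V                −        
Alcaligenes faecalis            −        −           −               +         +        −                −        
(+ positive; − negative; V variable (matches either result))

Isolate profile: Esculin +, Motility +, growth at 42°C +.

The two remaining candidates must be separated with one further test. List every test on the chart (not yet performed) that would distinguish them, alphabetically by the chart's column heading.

Motility +: excludes Acinetobacter lwoffii, Elizabethkingia meningoseptica — 8 left.
growth at 42°C +: excludes Pseudomonas putida, Pseudomonas fluorescens, Alcaligenes faecalis — 5 left.
Esculin +: excludes Burkholderia pseudomallei, Achromobacter xylosoxidans, Pseudomonas aeruginosa — 2 left.
Two candidates remain: Burkholderia cepacia and Stenotrophomonas maltophilia.
  Pigment: V vs − — variable for at least one, does not separate.
  OF glucose: + vs + — same for both, does not separate.
  Oxidase: Burkholderia cepacia +, Stenotrophomonas maltophilia − — discriminates.
  urea hydrolysis: V vs − — variable for at least one, does not separate.

Oxidase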